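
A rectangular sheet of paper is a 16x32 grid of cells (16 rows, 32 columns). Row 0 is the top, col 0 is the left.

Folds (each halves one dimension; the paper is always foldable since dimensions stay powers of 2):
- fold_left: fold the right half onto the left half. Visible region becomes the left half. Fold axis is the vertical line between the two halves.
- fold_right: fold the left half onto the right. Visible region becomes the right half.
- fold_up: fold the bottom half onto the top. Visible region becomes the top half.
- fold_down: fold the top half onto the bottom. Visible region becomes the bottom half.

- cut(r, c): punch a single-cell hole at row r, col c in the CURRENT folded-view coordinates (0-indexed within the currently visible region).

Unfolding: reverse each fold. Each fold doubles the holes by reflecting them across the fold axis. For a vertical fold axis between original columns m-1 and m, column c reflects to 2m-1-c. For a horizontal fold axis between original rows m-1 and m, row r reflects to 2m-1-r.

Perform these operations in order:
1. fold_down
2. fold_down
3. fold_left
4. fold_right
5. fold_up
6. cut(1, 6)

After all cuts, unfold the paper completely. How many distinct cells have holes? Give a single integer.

Op 1 fold_down: fold axis h@8; visible region now rows[8,16) x cols[0,32) = 8x32
Op 2 fold_down: fold axis h@12; visible region now rows[12,16) x cols[0,32) = 4x32
Op 3 fold_left: fold axis v@16; visible region now rows[12,16) x cols[0,16) = 4x16
Op 4 fold_right: fold axis v@8; visible region now rows[12,16) x cols[8,16) = 4x8
Op 5 fold_up: fold axis h@14; visible region now rows[12,14) x cols[8,16) = 2x8
Op 6 cut(1, 6): punch at orig (13,14); cuts so far [(13, 14)]; region rows[12,14) x cols[8,16) = 2x8
Unfold 1 (reflect across h@14): 2 holes -> [(13, 14), (14, 14)]
Unfold 2 (reflect across v@8): 4 holes -> [(13, 1), (13, 14), (14, 1), (14, 14)]
Unfold 3 (reflect across v@16): 8 holes -> [(13, 1), (13, 14), (13, 17), (13, 30), (14, 1), (14, 14), (14, 17), (14, 30)]
Unfold 4 (reflect across h@12): 16 holes -> [(9, 1), (9, 14), (9, 17), (9, 30), (10, 1), (10, 14), (10, 17), (10, 30), (13, 1), (13, 14), (13, 17), (13, 30), (14, 1), (14, 14), (14, 17), (14, 30)]
Unfold 5 (reflect across h@8): 32 holes -> [(1, 1), (1, 14), (1, 17), (1, 30), (2, 1), (2, 14), (2, 17), (2, 30), (5, 1), (5, 14), (5, 17), (5, 30), (6, 1), (6, 14), (6, 17), (6, 30), (9, 1), (9, 14), (9, 17), (9, 30), (10, 1), (10, 14), (10, 17), (10, 30), (13, 1), (13, 14), (13, 17), (13, 30), (14, 1), (14, 14), (14, 17), (14, 30)]

Answer: 32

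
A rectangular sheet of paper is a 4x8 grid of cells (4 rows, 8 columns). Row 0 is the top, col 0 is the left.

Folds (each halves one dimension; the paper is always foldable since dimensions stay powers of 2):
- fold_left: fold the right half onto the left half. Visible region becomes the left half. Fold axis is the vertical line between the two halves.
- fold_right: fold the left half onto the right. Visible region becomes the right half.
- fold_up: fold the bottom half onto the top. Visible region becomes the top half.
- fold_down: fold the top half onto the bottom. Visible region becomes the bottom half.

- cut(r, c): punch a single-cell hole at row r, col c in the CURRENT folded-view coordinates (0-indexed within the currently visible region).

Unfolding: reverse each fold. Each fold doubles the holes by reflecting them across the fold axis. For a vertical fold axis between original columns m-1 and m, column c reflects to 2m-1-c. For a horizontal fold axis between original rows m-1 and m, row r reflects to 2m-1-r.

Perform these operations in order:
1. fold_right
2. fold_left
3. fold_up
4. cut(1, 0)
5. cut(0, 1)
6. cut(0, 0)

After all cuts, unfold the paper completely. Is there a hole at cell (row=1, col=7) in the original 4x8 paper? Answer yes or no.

Op 1 fold_right: fold axis v@4; visible region now rows[0,4) x cols[4,8) = 4x4
Op 2 fold_left: fold axis v@6; visible region now rows[0,4) x cols[4,6) = 4x2
Op 3 fold_up: fold axis h@2; visible region now rows[0,2) x cols[4,6) = 2x2
Op 4 cut(1, 0): punch at orig (1,4); cuts so far [(1, 4)]; region rows[0,2) x cols[4,6) = 2x2
Op 5 cut(0, 1): punch at orig (0,5); cuts so far [(0, 5), (1, 4)]; region rows[0,2) x cols[4,6) = 2x2
Op 6 cut(0, 0): punch at orig (0,4); cuts so far [(0, 4), (0, 5), (1, 4)]; region rows[0,2) x cols[4,6) = 2x2
Unfold 1 (reflect across h@2): 6 holes -> [(0, 4), (0, 5), (1, 4), (2, 4), (3, 4), (3, 5)]
Unfold 2 (reflect across v@6): 12 holes -> [(0, 4), (0, 5), (0, 6), (0, 7), (1, 4), (1, 7), (2, 4), (2, 7), (3, 4), (3, 5), (3, 6), (3, 7)]
Unfold 3 (reflect across v@4): 24 holes -> [(0, 0), (0, 1), (0, 2), (0, 3), (0, 4), (0, 5), (0, 6), (0, 7), (1, 0), (1, 3), (1, 4), (1, 7), (2, 0), (2, 3), (2, 4), (2, 7), (3, 0), (3, 1), (3, 2), (3, 3), (3, 4), (3, 5), (3, 6), (3, 7)]
Holes: [(0, 0), (0, 1), (0, 2), (0, 3), (0, 4), (0, 5), (0, 6), (0, 7), (1, 0), (1, 3), (1, 4), (1, 7), (2, 0), (2, 3), (2, 4), (2, 7), (3, 0), (3, 1), (3, 2), (3, 3), (3, 4), (3, 5), (3, 6), (3, 7)]

Answer: yes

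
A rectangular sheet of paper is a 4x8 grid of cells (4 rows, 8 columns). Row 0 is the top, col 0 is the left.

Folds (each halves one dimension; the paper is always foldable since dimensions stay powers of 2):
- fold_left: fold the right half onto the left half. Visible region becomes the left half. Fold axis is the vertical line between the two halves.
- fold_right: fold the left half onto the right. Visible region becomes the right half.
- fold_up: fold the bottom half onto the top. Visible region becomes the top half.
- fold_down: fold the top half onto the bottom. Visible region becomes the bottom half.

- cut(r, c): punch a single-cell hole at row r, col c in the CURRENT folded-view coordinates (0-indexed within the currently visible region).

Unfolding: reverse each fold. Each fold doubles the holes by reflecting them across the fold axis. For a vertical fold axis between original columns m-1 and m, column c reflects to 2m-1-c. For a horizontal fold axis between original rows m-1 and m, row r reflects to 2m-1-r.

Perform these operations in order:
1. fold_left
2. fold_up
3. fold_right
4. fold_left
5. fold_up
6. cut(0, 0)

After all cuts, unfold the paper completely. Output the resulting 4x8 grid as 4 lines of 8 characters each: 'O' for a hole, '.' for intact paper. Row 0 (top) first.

Answer: OOOOOOOO
OOOOOOOO
OOOOOOOO
OOOOOOOO

Derivation:
Op 1 fold_left: fold axis v@4; visible region now rows[0,4) x cols[0,4) = 4x4
Op 2 fold_up: fold axis h@2; visible region now rows[0,2) x cols[0,4) = 2x4
Op 3 fold_right: fold axis v@2; visible region now rows[0,2) x cols[2,4) = 2x2
Op 4 fold_left: fold axis v@3; visible region now rows[0,2) x cols[2,3) = 2x1
Op 5 fold_up: fold axis h@1; visible region now rows[0,1) x cols[2,3) = 1x1
Op 6 cut(0, 0): punch at orig (0,2); cuts so far [(0, 2)]; region rows[0,1) x cols[2,3) = 1x1
Unfold 1 (reflect across h@1): 2 holes -> [(0, 2), (1, 2)]
Unfold 2 (reflect across v@3): 4 holes -> [(0, 2), (0, 3), (1, 2), (1, 3)]
Unfold 3 (reflect across v@2): 8 holes -> [(0, 0), (0, 1), (0, 2), (0, 3), (1, 0), (1, 1), (1, 2), (1, 3)]
Unfold 4 (reflect across h@2): 16 holes -> [(0, 0), (0, 1), (0, 2), (0, 3), (1, 0), (1, 1), (1, 2), (1, 3), (2, 0), (2, 1), (2, 2), (2, 3), (3, 0), (3, 1), (3, 2), (3, 3)]
Unfold 5 (reflect across v@4): 32 holes -> [(0, 0), (0, 1), (0, 2), (0, 3), (0, 4), (0, 5), (0, 6), (0, 7), (1, 0), (1, 1), (1, 2), (1, 3), (1, 4), (1, 5), (1, 6), (1, 7), (2, 0), (2, 1), (2, 2), (2, 3), (2, 4), (2, 5), (2, 6), (2, 7), (3, 0), (3, 1), (3, 2), (3, 3), (3, 4), (3, 5), (3, 6), (3, 7)]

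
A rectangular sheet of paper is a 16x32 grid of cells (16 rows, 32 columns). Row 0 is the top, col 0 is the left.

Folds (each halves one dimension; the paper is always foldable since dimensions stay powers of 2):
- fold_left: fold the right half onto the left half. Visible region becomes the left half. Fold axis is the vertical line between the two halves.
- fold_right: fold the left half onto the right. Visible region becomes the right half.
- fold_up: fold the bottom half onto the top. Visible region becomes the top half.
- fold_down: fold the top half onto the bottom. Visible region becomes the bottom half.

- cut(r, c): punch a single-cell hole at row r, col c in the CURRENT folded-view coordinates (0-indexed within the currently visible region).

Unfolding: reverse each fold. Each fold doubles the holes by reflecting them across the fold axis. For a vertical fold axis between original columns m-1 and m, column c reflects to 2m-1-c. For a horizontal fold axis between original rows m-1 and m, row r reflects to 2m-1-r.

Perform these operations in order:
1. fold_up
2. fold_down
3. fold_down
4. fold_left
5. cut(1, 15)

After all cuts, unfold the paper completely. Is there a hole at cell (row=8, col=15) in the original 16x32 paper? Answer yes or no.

Op 1 fold_up: fold axis h@8; visible region now rows[0,8) x cols[0,32) = 8x32
Op 2 fold_down: fold axis h@4; visible region now rows[4,8) x cols[0,32) = 4x32
Op 3 fold_down: fold axis h@6; visible region now rows[6,8) x cols[0,32) = 2x32
Op 4 fold_left: fold axis v@16; visible region now rows[6,8) x cols[0,16) = 2x16
Op 5 cut(1, 15): punch at orig (7,15); cuts so far [(7, 15)]; region rows[6,8) x cols[0,16) = 2x16
Unfold 1 (reflect across v@16): 2 holes -> [(7, 15), (7, 16)]
Unfold 2 (reflect across h@6): 4 holes -> [(4, 15), (4, 16), (7, 15), (7, 16)]
Unfold 3 (reflect across h@4): 8 holes -> [(0, 15), (0, 16), (3, 15), (3, 16), (4, 15), (4, 16), (7, 15), (7, 16)]
Unfold 4 (reflect across h@8): 16 holes -> [(0, 15), (0, 16), (3, 15), (3, 16), (4, 15), (4, 16), (7, 15), (7, 16), (8, 15), (8, 16), (11, 15), (11, 16), (12, 15), (12, 16), (15, 15), (15, 16)]
Holes: [(0, 15), (0, 16), (3, 15), (3, 16), (4, 15), (4, 16), (7, 15), (7, 16), (8, 15), (8, 16), (11, 15), (11, 16), (12, 15), (12, 16), (15, 15), (15, 16)]

Answer: yes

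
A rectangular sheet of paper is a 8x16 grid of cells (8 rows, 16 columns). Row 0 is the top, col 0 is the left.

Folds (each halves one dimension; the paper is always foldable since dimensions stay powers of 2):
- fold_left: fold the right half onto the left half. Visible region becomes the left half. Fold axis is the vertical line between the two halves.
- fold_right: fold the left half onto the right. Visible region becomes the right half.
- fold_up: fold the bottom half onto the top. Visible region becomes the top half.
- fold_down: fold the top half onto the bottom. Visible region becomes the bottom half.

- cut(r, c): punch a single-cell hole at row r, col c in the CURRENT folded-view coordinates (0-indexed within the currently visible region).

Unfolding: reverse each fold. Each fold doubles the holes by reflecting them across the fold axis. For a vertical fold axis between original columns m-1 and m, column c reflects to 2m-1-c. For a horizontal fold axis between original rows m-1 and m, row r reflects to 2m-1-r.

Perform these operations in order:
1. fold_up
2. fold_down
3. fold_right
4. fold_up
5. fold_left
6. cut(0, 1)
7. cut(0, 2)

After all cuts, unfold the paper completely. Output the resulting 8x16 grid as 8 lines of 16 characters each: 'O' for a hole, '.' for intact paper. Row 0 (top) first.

Answer: .OO..OO..OO..OO.
.OO..OO..OO..OO.
.OO..OO..OO..OO.
.OO..OO..OO..OO.
.OO..OO..OO..OO.
.OO..OO..OO..OO.
.OO..OO..OO..OO.
.OO..OO..OO..OO.

Derivation:
Op 1 fold_up: fold axis h@4; visible region now rows[0,4) x cols[0,16) = 4x16
Op 2 fold_down: fold axis h@2; visible region now rows[2,4) x cols[0,16) = 2x16
Op 3 fold_right: fold axis v@8; visible region now rows[2,4) x cols[8,16) = 2x8
Op 4 fold_up: fold axis h@3; visible region now rows[2,3) x cols[8,16) = 1x8
Op 5 fold_left: fold axis v@12; visible region now rows[2,3) x cols[8,12) = 1x4
Op 6 cut(0, 1): punch at orig (2,9); cuts so far [(2, 9)]; region rows[2,3) x cols[8,12) = 1x4
Op 7 cut(0, 2): punch at orig (2,10); cuts so far [(2, 9), (2, 10)]; region rows[2,3) x cols[8,12) = 1x4
Unfold 1 (reflect across v@12): 4 holes -> [(2, 9), (2, 10), (2, 13), (2, 14)]
Unfold 2 (reflect across h@3): 8 holes -> [(2, 9), (2, 10), (2, 13), (2, 14), (3, 9), (3, 10), (3, 13), (3, 14)]
Unfold 3 (reflect across v@8): 16 holes -> [(2, 1), (2, 2), (2, 5), (2, 6), (2, 9), (2, 10), (2, 13), (2, 14), (3, 1), (3, 2), (3, 5), (3, 6), (3, 9), (3, 10), (3, 13), (3, 14)]
Unfold 4 (reflect across h@2): 32 holes -> [(0, 1), (0, 2), (0, 5), (0, 6), (0, 9), (0, 10), (0, 13), (0, 14), (1, 1), (1, 2), (1, 5), (1, 6), (1, 9), (1, 10), (1, 13), (1, 14), (2, 1), (2, 2), (2, 5), (2, 6), (2, 9), (2, 10), (2, 13), (2, 14), (3, 1), (3, 2), (3, 5), (3, 6), (3, 9), (3, 10), (3, 13), (3, 14)]
Unfold 5 (reflect across h@4): 64 holes -> [(0, 1), (0, 2), (0, 5), (0, 6), (0, 9), (0, 10), (0, 13), (0, 14), (1, 1), (1, 2), (1, 5), (1, 6), (1, 9), (1, 10), (1, 13), (1, 14), (2, 1), (2, 2), (2, 5), (2, 6), (2, 9), (2, 10), (2, 13), (2, 14), (3, 1), (3, 2), (3, 5), (3, 6), (3, 9), (3, 10), (3, 13), (3, 14), (4, 1), (4, 2), (4, 5), (4, 6), (4, 9), (4, 10), (4, 13), (4, 14), (5, 1), (5, 2), (5, 5), (5, 6), (5, 9), (5, 10), (5, 13), (5, 14), (6, 1), (6, 2), (6, 5), (6, 6), (6, 9), (6, 10), (6, 13), (6, 14), (7, 1), (7, 2), (7, 5), (7, 6), (7, 9), (7, 10), (7, 13), (7, 14)]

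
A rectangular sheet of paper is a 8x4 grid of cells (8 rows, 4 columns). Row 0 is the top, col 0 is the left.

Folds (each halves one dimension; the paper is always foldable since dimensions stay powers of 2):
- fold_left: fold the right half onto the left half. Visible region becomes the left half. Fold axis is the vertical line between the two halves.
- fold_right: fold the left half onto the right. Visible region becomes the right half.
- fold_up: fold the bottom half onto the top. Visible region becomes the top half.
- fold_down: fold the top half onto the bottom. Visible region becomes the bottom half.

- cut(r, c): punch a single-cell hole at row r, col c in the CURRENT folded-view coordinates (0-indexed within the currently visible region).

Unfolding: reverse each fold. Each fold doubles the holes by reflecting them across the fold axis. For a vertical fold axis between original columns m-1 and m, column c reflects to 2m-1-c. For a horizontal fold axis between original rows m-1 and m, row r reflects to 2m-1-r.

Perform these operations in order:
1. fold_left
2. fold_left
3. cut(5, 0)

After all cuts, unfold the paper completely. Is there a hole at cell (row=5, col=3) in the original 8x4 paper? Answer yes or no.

Op 1 fold_left: fold axis v@2; visible region now rows[0,8) x cols[0,2) = 8x2
Op 2 fold_left: fold axis v@1; visible region now rows[0,8) x cols[0,1) = 8x1
Op 3 cut(5, 0): punch at orig (5,0); cuts so far [(5, 0)]; region rows[0,8) x cols[0,1) = 8x1
Unfold 1 (reflect across v@1): 2 holes -> [(5, 0), (5, 1)]
Unfold 2 (reflect across v@2): 4 holes -> [(5, 0), (5, 1), (5, 2), (5, 3)]
Holes: [(5, 0), (5, 1), (5, 2), (5, 3)]

Answer: yes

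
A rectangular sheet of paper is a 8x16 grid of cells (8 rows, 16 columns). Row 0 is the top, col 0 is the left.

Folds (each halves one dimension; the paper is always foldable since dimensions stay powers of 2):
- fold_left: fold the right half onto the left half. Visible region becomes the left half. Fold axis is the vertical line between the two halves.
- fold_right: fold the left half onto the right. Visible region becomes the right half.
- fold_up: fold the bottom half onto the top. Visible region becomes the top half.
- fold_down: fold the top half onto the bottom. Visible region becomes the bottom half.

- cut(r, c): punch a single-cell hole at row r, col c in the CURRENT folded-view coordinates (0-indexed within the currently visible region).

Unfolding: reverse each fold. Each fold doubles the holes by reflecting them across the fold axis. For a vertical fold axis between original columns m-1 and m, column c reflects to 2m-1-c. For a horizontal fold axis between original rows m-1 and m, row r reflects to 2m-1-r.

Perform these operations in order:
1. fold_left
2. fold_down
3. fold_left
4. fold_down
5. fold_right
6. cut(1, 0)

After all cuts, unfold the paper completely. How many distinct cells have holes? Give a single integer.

Answer: 32

Derivation:
Op 1 fold_left: fold axis v@8; visible region now rows[0,8) x cols[0,8) = 8x8
Op 2 fold_down: fold axis h@4; visible region now rows[4,8) x cols[0,8) = 4x8
Op 3 fold_left: fold axis v@4; visible region now rows[4,8) x cols[0,4) = 4x4
Op 4 fold_down: fold axis h@6; visible region now rows[6,8) x cols[0,4) = 2x4
Op 5 fold_right: fold axis v@2; visible region now rows[6,8) x cols[2,4) = 2x2
Op 6 cut(1, 0): punch at orig (7,2); cuts so far [(7, 2)]; region rows[6,8) x cols[2,4) = 2x2
Unfold 1 (reflect across v@2): 2 holes -> [(7, 1), (7, 2)]
Unfold 2 (reflect across h@6): 4 holes -> [(4, 1), (4, 2), (7, 1), (7, 2)]
Unfold 3 (reflect across v@4): 8 holes -> [(4, 1), (4, 2), (4, 5), (4, 6), (7, 1), (7, 2), (7, 5), (7, 6)]
Unfold 4 (reflect across h@4): 16 holes -> [(0, 1), (0, 2), (0, 5), (0, 6), (3, 1), (3, 2), (3, 5), (3, 6), (4, 1), (4, 2), (4, 5), (4, 6), (7, 1), (7, 2), (7, 5), (7, 6)]
Unfold 5 (reflect across v@8): 32 holes -> [(0, 1), (0, 2), (0, 5), (0, 6), (0, 9), (0, 10), (0, 13), (0, 14), (3, 1), (3, 2), (3, 5), (3, 6), (3, 9), (3, 10), (3, 13), (3, 14), (4, 1), (4, 2), (4, 5), (4, 6), (4, 9), (4, 10), (4, 13), (4, 14), (7, 1), (7, 2), (7, 5), (7, 6), (7, 9), (7, 10), (7, 13), (7, 14)]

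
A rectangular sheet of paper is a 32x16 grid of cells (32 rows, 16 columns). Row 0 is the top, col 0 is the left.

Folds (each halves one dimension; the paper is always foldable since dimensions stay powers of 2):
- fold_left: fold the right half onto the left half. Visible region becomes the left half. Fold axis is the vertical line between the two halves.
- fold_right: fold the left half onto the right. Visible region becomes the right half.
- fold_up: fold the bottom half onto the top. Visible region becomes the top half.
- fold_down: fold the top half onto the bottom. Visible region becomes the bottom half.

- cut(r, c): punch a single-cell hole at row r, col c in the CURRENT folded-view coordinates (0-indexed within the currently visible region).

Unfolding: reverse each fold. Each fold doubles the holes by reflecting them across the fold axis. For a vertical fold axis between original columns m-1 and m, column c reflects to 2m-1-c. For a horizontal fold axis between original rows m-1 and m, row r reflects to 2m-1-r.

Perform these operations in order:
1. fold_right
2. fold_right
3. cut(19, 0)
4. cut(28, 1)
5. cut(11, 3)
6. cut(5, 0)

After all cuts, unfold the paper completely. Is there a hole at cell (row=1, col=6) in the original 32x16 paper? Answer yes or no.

Op 1 fold_right: fold axis v@8; visible region now rows[0,32) x cols[8,16) = 32x8
Op 2 fold_right: fold axis v@12; visible region now rows[0,32) x cols[12,16) = 32x4
Op 3 cut(19, 0): punch at orig (19,12); cuts so far [(19, 12)]; region rows[0,32) x cols[12,16) = 32x4
Op 4 cut(28, 1): punch at orig (28,13); cuts so far [(19, 12), (28, 13)]; region rows[0,32) x cols[12,16) = 32x4
Op 5 cut(11, 3): punch at orig (11,15); cuts so far [(11, 15), (19, 12), (28, 13)]; region rows[0,32) x cols[12,16) = 32x4
Op 6 cut(5, 0): punch at orig (5,12); cuts so far [(5, 12), (11, 15), (19, 12), (28, 13)]; region rows[0,32) x cols[12,16) = 32x4
Unfold 1 (reflect across v@12): 8 holes -> [(5, 11), (5, 12), (11, 8), (11, 15), (19, 11), (19, 12), (28, 10), (28, 13)]
Unfold 2 (reflect across v@8): 16 holes -> [(5, 3), (5, 4), (5, 11), (5, 12), (11, 0), (11, 7), (11, 8), (11, 15), (19, 3), (19, 4), (19, 11), (19, 12), (28, 2), (28, 5), (28, 10), (28, 13)]
Holes: [(5, 3), (5, 4), (5, 11), (5, 12), (11, 0), (11, 7), (11, 8), (11, 15), (19, 3), (19, 4), (19, 11), (19, 12), (28, 2), (28, 5), (28, 10), (28, 13)]

Answer: no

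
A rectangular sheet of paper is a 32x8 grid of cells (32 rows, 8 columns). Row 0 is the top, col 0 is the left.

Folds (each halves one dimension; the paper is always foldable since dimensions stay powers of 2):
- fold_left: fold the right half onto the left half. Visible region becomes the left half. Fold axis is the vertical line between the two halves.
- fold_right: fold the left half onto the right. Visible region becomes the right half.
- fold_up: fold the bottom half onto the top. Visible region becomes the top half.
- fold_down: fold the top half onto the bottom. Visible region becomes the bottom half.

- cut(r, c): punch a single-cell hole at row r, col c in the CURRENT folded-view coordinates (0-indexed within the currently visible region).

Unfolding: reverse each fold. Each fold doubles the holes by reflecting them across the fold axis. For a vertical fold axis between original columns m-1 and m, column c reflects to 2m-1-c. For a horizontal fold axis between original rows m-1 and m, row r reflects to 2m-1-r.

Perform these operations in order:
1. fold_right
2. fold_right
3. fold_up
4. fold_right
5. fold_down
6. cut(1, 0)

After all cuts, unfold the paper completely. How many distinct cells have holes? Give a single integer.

Answer: 32

Derivation:
Op 1 fold_right: fold axis v@4; visible region now rows[0,32) x cols[4,8) = 32x4
Op 2 fold_right: fold axis v@6; visible region now rows[0,32) x cols[6,8) = 32x2
Op 3 fold_up: fold axis h@16; visible region now rows[0,16) x cols[6,8) = 16x2
Op 4 fold_right: fold axis v@7; visible region now rows[0,16) x cols[7,8) = 16x1
Op 5 fold_down: fold axis h@8; visible region now rows[8,16) x cols[7,8) = 8x1
Op 6 cut(1, 0): punch at orig (9,7); cuts so far [(9, 7)]; region rows[8,16) x cols[7,8) = 8x1
Unfold 1 (reflect across h@8): 2 holes -> [(6, 7), (9, 7)]
Unfold 2 (reflect across v@7): 4 holes -> [(6, 6), (6, 7), (9, 6), (9, 7)]
Unfold 3 (reflect across h@16): 8 holes -> [(6, 6), (6, 7), (9, 6), (9, 7), (22, 6), (22, 7), (25, 6), (25, 7)]
Unfold 4 (reflect across v@6): 16 holes -> [(6, 4), (6, 5), (6, 6), (6, 7), (9, 4), (9, 5), (9, 6), (9, 7), (22, 4), (22, 5), (22, 6), (22, 7), (25, 4), (25, 5), (25, 6), (25, 7)]
Unfold 5 (reflect across v@4): 32 holes -> [(6, 0), (6, 1), (6, 2), (6, 3), (6, 4), (6, 5), (6, 6), (6, 7), (9, 0), (9, 1), (9, 2), (9, 3), (9, 4), (9, 5), (9, 6), (9, 7), (22, 0), (22, 1), (22, 2), (22, 3), (22, 4), (22, 5), (22, 6), (22, 7), (25, 0), (25, 1), (25, 2), (25, 3), (25, 4), (25, 5), (25, 6), (25, 7)]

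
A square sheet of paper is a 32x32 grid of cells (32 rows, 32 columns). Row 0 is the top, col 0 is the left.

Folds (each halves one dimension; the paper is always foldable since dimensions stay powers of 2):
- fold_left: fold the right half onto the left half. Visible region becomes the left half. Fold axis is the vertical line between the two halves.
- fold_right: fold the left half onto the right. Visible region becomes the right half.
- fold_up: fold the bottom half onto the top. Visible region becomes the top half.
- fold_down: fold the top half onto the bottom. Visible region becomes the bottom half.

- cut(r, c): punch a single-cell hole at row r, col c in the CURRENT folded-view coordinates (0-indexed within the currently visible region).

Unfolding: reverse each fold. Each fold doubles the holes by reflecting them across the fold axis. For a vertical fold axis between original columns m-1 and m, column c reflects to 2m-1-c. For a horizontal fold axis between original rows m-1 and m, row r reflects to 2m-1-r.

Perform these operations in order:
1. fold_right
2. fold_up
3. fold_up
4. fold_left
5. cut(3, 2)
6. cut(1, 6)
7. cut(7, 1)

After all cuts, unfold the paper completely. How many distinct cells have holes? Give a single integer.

Op 1 fold_right: fold axis v@16; visible region now rows[0,32) x cols[16,32) = 32x16
Op 2 fold_up: fold axis h@16; visible region now rows[0,16) x cols[16,32) = 16x16
Op 3 fold_up: fold axis h@8; visible region now rows[0,8) x cols[16,32) = 8x16
Op 4 fold_left: fold axis v@24; visible region now rows[0,8) x cols[16,24) = 8x8
Op 5 cut(3, 2): punch at orig (3,18); cuts so far [(3, 18)]; region rows[0,8) x cols[16,24) = 8x8
Op 6 cut(1, 6): punch at orig (1,22); cuts so far [(1, 22), (3, 18)]; region rows[0,8) x cols[16,24) = 8x8
Op 7 cut(7, 1): punch at orig (7,17); cuts so far [(1, 22), (3, 18), (7, 17)]; region rows[0,8) x cols[16,24) = 8x8
Unfold 1 (reflect across v@24): 6 holes -> [(1, 22), (1, 25), (3, 18), (3, 29), (7, 17), (7, 30)]
Unfold 2 (reflect across h@8): 12 holes -> [(1, 22), (1, 25), (3, 18), (3, 29), (7, 17), (7, 30), (8, 17), (8, 30), (12, 18), (12, 29), (14, 22), (14, 25)]
Unfold 3 (reflect across h@16): 24 holes -> [(1, 22), (1, 25), (3, 18), (3, 29), (7, 17), (7, 30), (8, 17), (8, 30), (12, 18), (12, 29), (14, 22), (14, 25), (17, 22), (17, 25), (19, 18), (19, 29), (23, 17), (23, 30), (24, 17), (24, 30), (28, 18), (28, 29), (30, 22), (30, 25)]
Unfold 4 (reflect across v@16): 48 holes -> [(1, 6), (1, 9), (1, 22), (1, 25), (3, 2), (3, 13), (3, 18), (3, 29), (7, 1), (7, 14), (7, 17), (7, 30), (8, 1), (8, 14), (8, 17), (8, 30), (12, 2), (12, 13), (12, 18), (12, 29), (14, 6), (14, 9), (14, 22), (14, 25), (17, 6), (17, 9), (17, 22), (17, 25), (19, 2), (19, 13), (19, 18), (19, 29), (23, 1), (23, 14), (23, 17), (23, 30), (24, 1), (24, 14), (24, 17), (24, 30), (28, 2), (28, 13), (28, 18), (28, 29), (30, 6), (30, 9), (30, 22), (30, 25)]

Answer: 48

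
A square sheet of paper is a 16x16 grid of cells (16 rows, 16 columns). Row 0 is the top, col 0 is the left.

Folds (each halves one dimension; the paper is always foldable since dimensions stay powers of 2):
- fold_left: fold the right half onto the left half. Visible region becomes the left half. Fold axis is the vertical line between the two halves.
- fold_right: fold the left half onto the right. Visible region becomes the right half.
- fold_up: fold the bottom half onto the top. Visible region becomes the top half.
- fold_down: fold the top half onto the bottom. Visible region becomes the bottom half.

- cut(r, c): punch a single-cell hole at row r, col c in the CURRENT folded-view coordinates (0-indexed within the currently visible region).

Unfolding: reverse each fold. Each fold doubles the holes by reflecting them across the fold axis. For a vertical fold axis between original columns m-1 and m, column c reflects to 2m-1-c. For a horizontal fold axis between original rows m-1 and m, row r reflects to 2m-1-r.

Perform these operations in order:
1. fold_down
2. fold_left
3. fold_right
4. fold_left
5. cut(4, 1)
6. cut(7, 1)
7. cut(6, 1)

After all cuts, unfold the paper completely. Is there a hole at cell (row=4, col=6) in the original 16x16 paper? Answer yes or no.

Op 1 fold_down: fold axis h@8; visible region now rows[8,16) x cols[0,16) = 8x16
Op 2 fold_left: fold axis v@8; visible region now rows[8,16) x cols[0,8) = 8x8
Op 3 fold_right: fold axis v@4; visible region now rows[8,16) x cols[4,8) = 8x4
Op 4 fold_left: fold axis v@6; visible region now rows[8,16) x cols[4,6) = 8x2
Op 5 cut(4, 1): punch at orig (12,5); cuts so far [(12, 5)]; region rows[8,16) x cols[4,6) = 8x2
Op 6 cut(7, 1): punch at orig (15,5); cuts so far [(12, 5), (15, 5)]; region rows[8,16) x cols[4,6) = 8x2
Op 7 cut(6, 1): punch at orig (14,5); cuts so far [(12, 5), (14, 5), (15, 5)]; region rows[8,16) x cols[4,6) = 8x2
Unfold 1 (reflect across v@6): 6 holes -> [(12, 5), (12, 6), (14, 5), (14, 6), (15, 5), (15, 6)]
Unfold 2 (reflect across v@4): 12 holes -> [(12, 1), (12, 2), (12, 5), (12, 6), (14, 1), (14, 2), (14, 5), (14, 6), (15, 1), (15, 2), (15, 5), (15, 6)]
Unfold 3 (reflect across v@8): 24 holes -> [(12, 1), (12, 2), (12, 5), (12, 6), (12, 9), (12, 10), (12, 13), (12, 14), (14, 1), (14, 2), (14, 5), (14, 6), (14, 9), (14, 10), (14, 13), (14, 14), (15, 1), (15, 2), (15, 5), (15, 6), (15, 9), (15, 10), (15, 13), (15, 14)]
Unfold 4 (reflect across h@8): 48 holes -> [(0, 1), (0, 2), (0, 5), (0, 6), (0, 9), (0, 10), (0, 13), (0, 14), (1, 1), (1, 2), (1, 5), (1, 6), (1, 9), (1, 10), (1, 13), (1, 14), (3, 1), (3, 2), (3, 5), (3, 6), (3, 9), (3, 10), (3, 13), (3, 14), (12, 1), (12, 2), (12, 5), (12, 6), (12, 9), (12, 10), (12, 13), (12, 14), (14, 1), (14, 2), (14, 5), (14, 6), (14, 9), (14, 10), (14, 13), (14, 14), (15, 1), (15, 2), (15, 5), (15, 6), (15, 9), (15, 10), (15, 13), (15, 14)]
Holes: [(0, 1), (0, 2), (0, 5), (0, 6), (0, 9), (0, 10), (0, 13), (0, 14), (1, 1), (1, 2), (1, 5), (1, 6), (1, 9), (1, 10), (1, 13), (1, 14), (3, 1), (3, 2), (3, 5), (3, 6), (3, 9), (3, 10), (3, 13), (3, 14), (12, 1), (12, 2), (12, 5), (12, 6), (12, 9), (12, 10), (12, 13), (12, 14), (14, 1), (14, 2), (14, 5), (14, 6), (14, 9), (14, 10), (14, 13), (14, 14), (15, 1), (15, 2), (15, 5), (15, 6), (15, 9), (15, 10), (15, 13), (15, 14)]

Answer: no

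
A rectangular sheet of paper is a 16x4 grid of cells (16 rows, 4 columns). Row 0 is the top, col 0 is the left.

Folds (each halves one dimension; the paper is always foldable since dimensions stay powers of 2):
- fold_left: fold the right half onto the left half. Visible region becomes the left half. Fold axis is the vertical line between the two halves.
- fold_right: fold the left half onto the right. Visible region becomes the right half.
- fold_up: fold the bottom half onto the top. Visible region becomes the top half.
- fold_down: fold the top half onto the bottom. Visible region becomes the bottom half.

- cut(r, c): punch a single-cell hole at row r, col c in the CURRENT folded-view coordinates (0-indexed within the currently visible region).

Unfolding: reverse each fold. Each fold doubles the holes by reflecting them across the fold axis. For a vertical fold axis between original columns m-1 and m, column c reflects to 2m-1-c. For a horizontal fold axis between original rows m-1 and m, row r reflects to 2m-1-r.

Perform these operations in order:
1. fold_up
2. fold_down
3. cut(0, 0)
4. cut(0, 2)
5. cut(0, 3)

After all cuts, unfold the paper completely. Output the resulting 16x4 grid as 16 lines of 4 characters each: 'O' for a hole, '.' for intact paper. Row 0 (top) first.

Op 1 fold_up: fold axis h@8; visible region now rows[0,8) x cols[0,4) = 8x4
Op 2 fold_down: fold axis h@4; visible region now rows[4,8) x cols[0,4) = 4x4
Op 3 cut(0, 0): punch at orig (4,0); cuts so far [(4, 0)]; region rows[4,8) x cols[0,4) = 4x4
Op 4 cut(0, 2): punch at orig (4,2); cuts so far [(4, 0), (4, 2)]; region rows[4,8) x cols[0,4) = 4x4
Op 5 cut(0, 3): punch at orig (4,3); cuts so far [(4, 0), (4, 2), (4, 3)]; region rows[4,8) x cols[0,4) = 4x4
Unfold 1 (reflect across h@4): 6 holes -> [(3, 0), (3, 2), (3, 3), (4, 0), (4, 2), (4, 3)]
Unfold 2 (reflect across h@8): 12 holes -> [(3, 0), (3, 2), (3, 3), (4, 0), (4, 2), (4, 3), (11, 0), (11, 2), (11, 3), (12, 0), (12, 2), (12, 3)]

Answer: ....
....
....
O.OO
O.OO
....
....
....
....
....
....
O.OO
O.OO
....
....
....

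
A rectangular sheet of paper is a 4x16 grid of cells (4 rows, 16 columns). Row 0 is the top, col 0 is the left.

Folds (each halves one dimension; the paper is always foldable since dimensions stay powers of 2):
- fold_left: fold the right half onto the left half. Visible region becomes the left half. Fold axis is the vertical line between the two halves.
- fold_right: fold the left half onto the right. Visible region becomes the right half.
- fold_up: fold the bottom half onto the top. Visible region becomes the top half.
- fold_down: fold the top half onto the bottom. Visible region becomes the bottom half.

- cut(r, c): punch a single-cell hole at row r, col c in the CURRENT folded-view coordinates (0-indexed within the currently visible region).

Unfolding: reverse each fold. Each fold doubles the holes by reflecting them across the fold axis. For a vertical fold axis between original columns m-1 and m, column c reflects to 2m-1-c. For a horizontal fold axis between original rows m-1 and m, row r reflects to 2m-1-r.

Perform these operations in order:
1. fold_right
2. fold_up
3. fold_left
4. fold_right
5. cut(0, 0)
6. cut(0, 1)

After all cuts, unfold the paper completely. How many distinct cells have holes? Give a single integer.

Answer: 32

Derivation:
Op 1 fold_right: fold axis v@8; visible region now rows[0,4) x cols[8,16) = 4x8
Op 2 fold_up: fold axis h@2; visible region now rows[0,2) x cols[8,16) = 2x8
Op 3 fold_left: fold axis v@12; visible region now rows[0,2) x cols[8,12) = 2x4
Op 4 fold_right: fold axis v@10; visible region now rows[0,2) x cols[10,12) = 2x2
Op 5 cut(0, 0): punch at orig (0,10); cuts so far [(0, 10)]; region rows[0,2) x cols[10,12) = 2x2
Op 6 cut(0, 1): punch at orig (0,11); cuts so far [(0, 10), (0, 11)]; region rows[0,2) x cols[10,12) = 2x2
Unfold 1 (reflect across v@10): 4 holes -> [(0, 8), (0, 9), (0, 10), (0, 11)]
Unfold 2 (reflect across v@12): 8 holes -> [(0, 8), (0, 9), (0, 10), (0, 11), (0, 12), (0, 13), (0, 14), (0, 15)]
Unfold 3 (reflect across h@2): 16 holes -> [(0, 8), (0, 9), (0, 10), (0, 11), (0, 12), (0, 13), (0, 14), (0, 15), (3, 8), (3, 9), (3, 10), (3, 11), (3, 12), (3, 13), (3, 14), (3, 15)]
Unfold 4 (reflect across v@8): 32 holes -> [(0, 0), (0, 1), (0, 2), (0, 3), (0, 4), (0, 5), (0, 6), (0, 7), (0, 8), (0, 9), (0, 10), (0, 11), (0, 12), (0, 13), (0, 14), (0, 15), (3, 0), (3, 1), (3, 2), (3, 3), (3, 4), (3, 5), (3, 6), (3, 7), (3, 8), (3, 9), (3, 10), (3, 11), (3, 12), (3, 13), (3, 14), (3, 15)]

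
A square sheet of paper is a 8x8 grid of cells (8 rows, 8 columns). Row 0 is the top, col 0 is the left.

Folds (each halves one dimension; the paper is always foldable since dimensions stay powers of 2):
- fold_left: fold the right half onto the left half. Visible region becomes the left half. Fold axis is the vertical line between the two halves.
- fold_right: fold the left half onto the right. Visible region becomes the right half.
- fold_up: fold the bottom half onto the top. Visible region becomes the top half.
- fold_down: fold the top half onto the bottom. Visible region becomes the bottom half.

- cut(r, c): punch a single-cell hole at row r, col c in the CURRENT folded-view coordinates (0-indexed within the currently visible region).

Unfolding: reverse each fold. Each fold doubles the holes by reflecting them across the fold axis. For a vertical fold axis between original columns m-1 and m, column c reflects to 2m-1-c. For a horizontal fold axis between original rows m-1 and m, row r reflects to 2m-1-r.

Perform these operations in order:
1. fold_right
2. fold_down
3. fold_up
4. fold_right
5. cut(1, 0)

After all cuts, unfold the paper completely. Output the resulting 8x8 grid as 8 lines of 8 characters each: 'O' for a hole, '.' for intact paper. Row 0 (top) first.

Op 1 fold_right: fold axis v@4; visible region now rows[0,8) x cols[4,8) = 8x4
Op 2 fold_down: fold axis h@4; visible region now rows[4,8) x cols[4,8) = 4x4
Op 3 fold_up: fold axis h@6; visible region now rows[4,6) x cols[4,8) = 2x4
Op 4 fold_right: fold axis v@6; visible region now rows[4,6) x cols[6,8) = 2x2
Op 5 cut(1, 0): punch at orig (5,6); cuts so far [(5, 6)]; region rows[4,6) x cols[6,8) = 2x2
Unfold 1 (reflect across v@6): 2 holes -> [(5, 5), (5, 6)]
Unfold 2 (reflect across h@6): 4 holes -> [(5, 5), (5, 6), (6, 5), (6, 6)]
Unfold 3 (reflect across h@4): 8 holes -> [(1, 5), (1, 6), (2, 5), (2, 6), (5, 5), (5, 6), (6, 5), (6, 6)]
Unfold 4 (reflect across v@4): 16 holes -> [(1, 1), (1, 2), (1, 5), (1, 6), (2, 1), (2, 2), (2, 5), (2, 6), (5, 1), (5, 2), (5, 5), (5, 6), (6, 1), (6, 2), (6, 5), (6, 6)]

Answer: ........
.OO..OO.
.OO..OO.
........
........
.OO..OO.
.OO..OO.
........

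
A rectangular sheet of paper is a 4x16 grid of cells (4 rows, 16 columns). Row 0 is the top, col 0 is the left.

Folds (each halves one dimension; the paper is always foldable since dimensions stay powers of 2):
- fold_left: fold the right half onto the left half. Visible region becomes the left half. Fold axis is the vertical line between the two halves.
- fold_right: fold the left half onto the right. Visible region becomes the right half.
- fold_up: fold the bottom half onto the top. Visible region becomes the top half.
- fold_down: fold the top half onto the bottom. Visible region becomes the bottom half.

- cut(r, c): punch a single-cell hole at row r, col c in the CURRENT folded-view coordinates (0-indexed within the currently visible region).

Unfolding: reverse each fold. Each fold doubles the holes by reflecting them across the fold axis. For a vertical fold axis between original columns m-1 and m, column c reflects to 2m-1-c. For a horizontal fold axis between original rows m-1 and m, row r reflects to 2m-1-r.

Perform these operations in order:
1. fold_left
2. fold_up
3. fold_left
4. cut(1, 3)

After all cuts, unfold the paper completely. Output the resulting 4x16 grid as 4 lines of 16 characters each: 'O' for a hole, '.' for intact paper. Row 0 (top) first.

Answer: ................
...OO......OO...
...OO......OO...
................

Derivation:
Op 1 fold_left: fold axis v@8; visible region now rows[0,4) x cols[0,8) = 4x8
Op 2 fold_up: fold axis h@2; visible region now rows[0,2) x cols[0,8) = 2x8
Op 3 fold_left: fold axis v@4; visible region now rows[0,2) x cols[0,4) = 2x4
Op 4 cut(1, 3): punch at orig (1,3); cuts so far [(1, 3)]; region rows[0,2) x cols[0,4) = 2x4
Unfold 1 (reflect across v@4): 2 holes -> [(1, 3), (1, 4)]
Unfold 2 (reflect across h@2): 4 holes -> [(1, 3), (1, 4), (2, 3), (2, 4)]
Unfold 3 (reflect across v@8): 8 holes -> [(1, 3), (1, 4), (1, 11), (1, 12), (2, 3), (2, 4), (2, 11), (2, 12)]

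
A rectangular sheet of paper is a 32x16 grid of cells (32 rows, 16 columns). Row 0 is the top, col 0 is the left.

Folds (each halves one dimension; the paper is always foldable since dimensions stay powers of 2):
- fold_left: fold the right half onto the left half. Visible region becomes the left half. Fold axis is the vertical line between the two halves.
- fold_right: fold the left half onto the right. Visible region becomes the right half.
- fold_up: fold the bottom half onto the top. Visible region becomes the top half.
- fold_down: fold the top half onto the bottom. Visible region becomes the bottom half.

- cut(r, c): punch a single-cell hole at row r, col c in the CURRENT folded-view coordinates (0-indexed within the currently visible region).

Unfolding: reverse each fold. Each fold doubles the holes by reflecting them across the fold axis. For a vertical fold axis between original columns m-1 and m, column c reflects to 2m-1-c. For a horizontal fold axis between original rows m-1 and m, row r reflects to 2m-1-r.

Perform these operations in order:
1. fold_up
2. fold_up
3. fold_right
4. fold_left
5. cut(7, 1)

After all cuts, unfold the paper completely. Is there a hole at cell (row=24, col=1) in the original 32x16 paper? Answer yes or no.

Answer: yes

Derivation:
Op 1 fold_up: fold axis h@16; visible region now rows[0,16) x cols[0,16) = 16x16
Op 2 fold_up: fold axis h@8; visible region now rows[0,8) x cols[0,16) = 8x16
Op 3 fold_right: fold axis v@8; visible region now rows[0,8) x cols[8,16) = 8x8
Op 4 fold_left: fold axis v@12; visible region now rows[0,8) x cols[8,12) = 8x4
Op 5 cut(7, 1): punch at orig (7,9); cuts so far [(7, 9)]; region rows[0,8) x cols[8,12) = 8x4
Unfold 1 (reflect across v@12): 2 holes -> [(7, 9), (7, 14)]
Unfold 2 (reflect across v@8): 4 holes -> [(7, 1), (7, 6), (7, 9), (7, 14)]
Unfold 3 (reflect across h@8): 8 holes -> [(7, 1), (7, 6), (7, 9), (7, 14), (8, 1), (8, 6), (8, 9), (8, 14)]
Unfold 4 (reflect across h@16): 16 holes -> [(7, 1), (7, 6), (7, 9), (7, 14), (8, 1), (8, 6), (8, 9), (8, 14), (23, 1), (23, 6), (23, 9), (23, 14), (24, 1), (24, 6), (24, 9), (24, 14)]
Holes: [(7, 1), (7, 6), (7, 9), (7, 14), (8, 1), (8, 6), (8, 9), (8, 14), (23, 1), (23, 6), (23, 9), (23, 14), (24, 1), (24, 6), (24, 9), (24, 14)]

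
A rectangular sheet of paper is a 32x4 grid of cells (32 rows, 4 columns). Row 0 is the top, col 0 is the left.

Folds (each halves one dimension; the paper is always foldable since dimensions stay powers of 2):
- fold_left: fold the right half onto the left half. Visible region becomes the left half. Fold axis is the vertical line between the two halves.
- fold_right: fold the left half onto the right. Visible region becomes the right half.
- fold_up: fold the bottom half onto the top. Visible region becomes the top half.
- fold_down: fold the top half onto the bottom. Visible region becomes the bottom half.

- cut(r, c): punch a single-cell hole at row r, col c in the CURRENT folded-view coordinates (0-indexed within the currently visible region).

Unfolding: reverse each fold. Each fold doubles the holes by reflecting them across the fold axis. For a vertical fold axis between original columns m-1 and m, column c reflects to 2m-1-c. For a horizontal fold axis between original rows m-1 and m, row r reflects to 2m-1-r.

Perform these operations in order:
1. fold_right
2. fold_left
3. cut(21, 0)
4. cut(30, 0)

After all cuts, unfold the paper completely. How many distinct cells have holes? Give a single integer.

Answer: 8

Derivation:
Op 1 fold_right: fold axis v@2; visible region now rows[0,32) x cols[2,4) = 32x2
Op 2 fold_left: fold axis v@3; visible region now rows[0,32) x cols[2,3) = 32x1
Op 3 cut(21, 0): punch at orig (21,2); cuts so far [(21, 2)]; region rows[0,32) x cols[2,3) = 32x1
Op 4 cut(30, 0): punch at orig (30,2); cuts so far [(21, 2), (30, 2)]; region rows[0,32) x cols[2,3) = 32x1
Unfold 1 (reflect across v@3): 4 holes -> [(21, 2), (21, 3), (30, 2), (30, 3)]
Unfold 2 (reflect across v@2): 8 holes -> [(21, 0), (21, 1), (21, 2), (21, 3), (30, 0), (30, 1), (30, 2), (30, 3)]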